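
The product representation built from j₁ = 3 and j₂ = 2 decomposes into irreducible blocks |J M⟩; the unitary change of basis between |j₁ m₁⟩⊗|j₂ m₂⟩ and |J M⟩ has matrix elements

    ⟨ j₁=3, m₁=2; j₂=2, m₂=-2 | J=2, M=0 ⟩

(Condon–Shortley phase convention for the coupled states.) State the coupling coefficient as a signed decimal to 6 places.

+√(5/14) = +0.597614

triangle: 3!×3!×1!/8! = 36/40320
(j±m)!: 5!×1!×0!×4!×2!×2! = 11520
prefactor² = (2J+1)×Δ×N² = 360/7
  k=0: +1/(0!×3!×1!×0!×2!×1!) = 1/12
Σ = 1/12  ⇒  CG² = 360/7×(1/12)² = 5/14
CG = +√(5/14) = +0.597614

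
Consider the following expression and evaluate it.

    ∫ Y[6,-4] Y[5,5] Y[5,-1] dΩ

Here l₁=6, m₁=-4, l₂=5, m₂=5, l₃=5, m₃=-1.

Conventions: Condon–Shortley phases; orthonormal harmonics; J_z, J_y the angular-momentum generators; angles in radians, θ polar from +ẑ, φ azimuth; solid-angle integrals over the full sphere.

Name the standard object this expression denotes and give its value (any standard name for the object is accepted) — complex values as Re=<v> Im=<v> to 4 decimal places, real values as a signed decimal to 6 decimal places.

Gaunt coefficient, +0.178246

This is a Gaunt coefficient — the integral of a triple product of spherical harmonics over the sphere.
m-sum 0 ✓  L=16 even ✓  1≤5≤11 ✓
Π(2lᵢ+1) = 13×11×11 = 1573
triangle coeff Δ(6,5,5) = 1/28588560
Σ_t [1,5]: t=1:−1/345600 t=2:+1/13824 t=3:−1/5184 t=4:+1/13824 t=5:−1/345600 = -7/129600
(3j)²=80/7293 [(6 5 5; 0 0 0)], sign=+1
Σ_t [6,6]: t=6:+1/829440 = 1/829440
(3j)²=225/9724 [(6 5 5; -4 5 -1)], sign=+1
⇒ 4πI² = 1500/3757
I = (+1)√(1500/3757/(4π)) = 0.17824613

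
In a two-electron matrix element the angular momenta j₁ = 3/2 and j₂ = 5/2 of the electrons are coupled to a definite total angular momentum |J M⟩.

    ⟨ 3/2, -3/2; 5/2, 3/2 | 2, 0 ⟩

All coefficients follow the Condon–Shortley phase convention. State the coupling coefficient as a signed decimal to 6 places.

+0.654654  (= +√(3/7))

triangle: 2!*1!*3!/7! = 12/5040
(j±m)!: 0!*3!*4!*1!*2!*2! = 576
prefactor² = (2J+1)*Δ*N² = 48/7
  k=2: +1/(2!*0!*1!*2!*0!*1!) = 1/4
Σ = 1/4  ⇒  CG² = 48/7*(1/4)² = 3/7
CG = +√(3/7) = +0.654654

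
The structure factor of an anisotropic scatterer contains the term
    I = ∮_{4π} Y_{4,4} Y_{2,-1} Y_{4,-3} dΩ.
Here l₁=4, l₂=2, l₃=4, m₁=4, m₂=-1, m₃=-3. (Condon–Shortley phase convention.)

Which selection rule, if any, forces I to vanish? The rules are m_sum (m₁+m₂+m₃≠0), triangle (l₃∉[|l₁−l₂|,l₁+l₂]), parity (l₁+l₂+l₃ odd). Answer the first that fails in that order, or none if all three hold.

none

Σmᵢ = 0  ✓
l₃∈[|l₁−l₂|,l₁+l₂]=[2,6], have l₃=4  ✓
Σlᵢ = 10 ⇒ even  ✓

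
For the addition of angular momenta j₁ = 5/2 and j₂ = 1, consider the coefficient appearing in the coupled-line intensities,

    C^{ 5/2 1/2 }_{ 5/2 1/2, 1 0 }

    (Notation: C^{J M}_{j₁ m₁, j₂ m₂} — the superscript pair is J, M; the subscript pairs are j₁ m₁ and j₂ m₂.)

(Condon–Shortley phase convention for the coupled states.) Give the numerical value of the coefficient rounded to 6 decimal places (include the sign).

j₁+j₂−J=1  J+j₁−j₂=4  J−j₁+j₂=1  j₁+j₂+J+1=7
(j₁±m₁, j₂±m₂, J±M) = (3,2,1,1,3,2)
P² = 144/35
sum k=0..1:
  [0] +1/4 = 1/4
  [1] −1/6 = -1/6
S = 1/12
C² = P²·S² = 1/35 ; C = +0.169031

+0.169031  (= +√(1/35))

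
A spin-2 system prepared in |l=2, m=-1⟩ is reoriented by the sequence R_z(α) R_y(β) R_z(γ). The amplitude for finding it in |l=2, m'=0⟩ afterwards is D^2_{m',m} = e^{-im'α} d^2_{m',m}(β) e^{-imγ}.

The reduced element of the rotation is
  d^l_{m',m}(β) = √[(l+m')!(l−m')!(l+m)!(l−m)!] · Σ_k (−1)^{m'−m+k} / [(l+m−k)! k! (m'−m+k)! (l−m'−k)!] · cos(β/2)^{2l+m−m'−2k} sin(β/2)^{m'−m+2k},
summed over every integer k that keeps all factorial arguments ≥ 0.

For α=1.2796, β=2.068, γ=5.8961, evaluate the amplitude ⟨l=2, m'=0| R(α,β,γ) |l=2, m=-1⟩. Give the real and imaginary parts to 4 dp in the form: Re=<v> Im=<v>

First d^2_{0,-1}(β=2.0680), then the phase factors e^{-i(0)α} and e^{-i(-1)γ}:
c=cos(2.068000/2)=0.511386, s=sin(2.068000/2)=0.859351; N=√[2·2·1·6]=4.898979
The bounds max(0,m−m')=0 and min(l+m,l−m')=1 give 2 terms
  k=0: (−1)^1·4.8990/(2)·0.5114^3·0.8594^1 = -0.281509
  k=1: (−1)^2·4.8990/(2)·0.5114^1·0.8594^3 = +0.794944
d^2_{0,-1}(2.0680) = -0.281509 +0.794944 = +0.513435
Phases: e^{-i·(0)·1.2796}=+1.000000+0.000000i, e^{-i·(-1)·5.8961}=+0.926013-0.377491i ⇒ D=+0.475448-0.193817i

Re=0.4754 Im=-0.1938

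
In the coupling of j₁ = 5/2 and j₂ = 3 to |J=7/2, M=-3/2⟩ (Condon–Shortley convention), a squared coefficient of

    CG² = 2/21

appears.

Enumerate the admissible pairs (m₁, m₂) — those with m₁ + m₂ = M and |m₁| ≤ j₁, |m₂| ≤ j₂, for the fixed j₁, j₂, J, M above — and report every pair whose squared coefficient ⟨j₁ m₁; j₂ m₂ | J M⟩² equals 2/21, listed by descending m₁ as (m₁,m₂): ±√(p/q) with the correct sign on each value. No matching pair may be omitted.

Admissible pairs with m₁+m₂ = M = -3/2: (-5/2,1), (-3/2,0), (-1/2,-1), (1/2,-2), (3/2,-3)
  (m₁,m₂)=(3/2,-3): CG² = 2/7, CG = +√(2/7)
  (m₁,m₂)=(1/2,-2): CG² = 2/21, CG = +√(2/21)   ← matches the target
  (m₁,m₂)=(-1/2,-1): CG² = 5/21, CG = −√(5/21)
  (m₁,m₂)=(-3/2,0): CG² = 0/1, CG = 0
  (m₁,m₂)=(-5/2,1): CG² = 8/21, CG = +√(8/21)
Pairs with CG² = 2/21: (1/2,-2): +√(2/21)

(1/2,-2): +√(2/21)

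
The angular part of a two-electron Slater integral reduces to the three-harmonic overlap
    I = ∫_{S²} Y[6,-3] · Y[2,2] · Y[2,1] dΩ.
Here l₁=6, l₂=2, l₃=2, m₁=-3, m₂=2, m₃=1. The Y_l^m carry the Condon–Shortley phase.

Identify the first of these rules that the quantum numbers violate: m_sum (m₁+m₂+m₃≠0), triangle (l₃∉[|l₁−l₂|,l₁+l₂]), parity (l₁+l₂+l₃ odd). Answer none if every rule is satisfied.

azimuthal sum: -3 + 2 + 1 = 0  ✓
l₃ must lie in [4,8]; have l₃=2  ✗
L = 6 + 2 + 2 = 10 (even)

triangle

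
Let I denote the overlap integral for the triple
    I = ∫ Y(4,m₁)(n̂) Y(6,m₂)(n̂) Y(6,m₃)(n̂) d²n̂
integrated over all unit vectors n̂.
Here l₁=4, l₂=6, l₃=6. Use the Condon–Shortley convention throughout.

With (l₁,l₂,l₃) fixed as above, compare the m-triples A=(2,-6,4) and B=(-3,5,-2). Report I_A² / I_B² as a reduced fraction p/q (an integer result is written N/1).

Same 4,6,6: normalisation and zero-m 3j drop out of the ratio.
A: Δ: 4! 4! 8! / 17! → 1/15315300; sum: t=0:+1/3870720 = 1/3870720; 3j²(4 6 6; 2 -6 4) = Δ·Π!·Σ² = 135/6188  (sign +1)
B: Δ: 4! 4! 8! / 17! → 1/15315300; sum: t=3:−1/5806080 t=4:+1/725760 = 1/829440; 3j²(4 6 6; -3 5 -2) = Δ·Π!·Σ² = 49/2652  (sign +1)
I_A²/I_B² = (135/6188)/(49/2652) = 405/343

405/343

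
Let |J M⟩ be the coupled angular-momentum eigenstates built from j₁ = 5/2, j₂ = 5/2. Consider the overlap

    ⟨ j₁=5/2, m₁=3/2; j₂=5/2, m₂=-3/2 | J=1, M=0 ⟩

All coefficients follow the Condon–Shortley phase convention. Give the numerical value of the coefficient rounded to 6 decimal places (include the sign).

√[3·4!1!1!/7! · 4!1!1!4!1!1!] = √(288/35)
  +(−1)^0/∏(0,4,1,1,0,0)! = 1/24  (running 1/24)
  +(−1)^1/∏(1,3,0,0,1,1)! = -1/6  (running -1/8)
⟨..|..⟩ = √(288/35)·(-1/8) = -0.358569

−√(9/70) ≈ -0.358569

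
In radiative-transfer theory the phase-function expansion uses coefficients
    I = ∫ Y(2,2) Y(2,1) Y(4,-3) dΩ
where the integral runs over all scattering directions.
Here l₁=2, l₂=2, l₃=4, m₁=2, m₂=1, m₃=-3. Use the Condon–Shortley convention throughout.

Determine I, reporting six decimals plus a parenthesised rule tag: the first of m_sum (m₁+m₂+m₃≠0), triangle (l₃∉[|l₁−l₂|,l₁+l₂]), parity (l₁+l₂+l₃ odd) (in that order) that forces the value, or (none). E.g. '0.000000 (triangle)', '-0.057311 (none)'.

-0.238414 (none)

Checks pass: Σm=0; 8 even; l₃=4∈[0,4].
(2·2+1)(2·2+1)(2·4+1) = 225
Δ: 0! 4! 4! / 9! → 1/630
sum: t=0:+1/16 = 1/16
3j²(2 2 4; 0 0 0) = Δ·Π!·Σ² = 2/35  (sign +1)
sum: t=0:+1/144 = 1/144
3j²(2 2 4; 2 1 -3) = Δ·Π!·Σ² = 1/18  (sign -1)
combine: 4πI² = 225·2/35·1/18 = 5/7
take √, sign -1: I = -0.23841361
No selection rule forces the value: the integral is nonzero (none).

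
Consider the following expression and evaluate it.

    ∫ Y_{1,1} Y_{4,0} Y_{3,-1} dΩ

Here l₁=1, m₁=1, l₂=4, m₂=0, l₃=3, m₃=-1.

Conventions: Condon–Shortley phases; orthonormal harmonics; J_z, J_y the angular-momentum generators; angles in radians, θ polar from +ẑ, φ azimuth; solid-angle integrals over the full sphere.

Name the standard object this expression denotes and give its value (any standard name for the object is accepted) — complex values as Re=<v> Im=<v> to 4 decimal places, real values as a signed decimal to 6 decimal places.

This is a Gaunt coefficient — the integral of a triple product of spherical harmonics over the sphere.
Rules hold: Σm=0, L=8 even, 3≤3≤5.
N = 3·9·7 = 189
Δ = 2!·0!·6!/9! = 1/252
Racah Σ t=1..1: t=1:−1/36 = -1/36
⇒ 3j(1 4 3; 0 0 0)² = 4/63, sgn +1
Racah Σ t=0..0: t=0:+1/96 = 1/96
⇒ 3j(1 4 3; 1 0 -1)² = 1/42, sgn +1
4πI² = N·(3j₀)²·(3jₘ)² = 2/7
I = +1·√(0.285714/4π) = 0.15078601

Gaunt coefficient, +0.150786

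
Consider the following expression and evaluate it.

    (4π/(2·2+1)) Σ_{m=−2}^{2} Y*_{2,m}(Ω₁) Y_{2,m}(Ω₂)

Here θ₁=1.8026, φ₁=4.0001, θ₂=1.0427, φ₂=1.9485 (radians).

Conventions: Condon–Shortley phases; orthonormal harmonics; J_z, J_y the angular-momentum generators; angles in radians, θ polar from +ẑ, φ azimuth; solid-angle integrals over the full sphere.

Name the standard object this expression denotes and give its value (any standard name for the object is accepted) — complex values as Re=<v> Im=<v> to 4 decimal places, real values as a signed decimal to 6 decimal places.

This sum is the spherical-harmonic addition theorem: it equals the Legendre polynomial P_l(cos γ) of the angle γ between the two directions.
Summing Y*_{l m}(θ₁,φ₁)·Y_{l m}(θ₂,φ₂) over m ∈ [−2, 2]; prefactor 4π/(2·2+1) = 2.513274:
  m=-2: Y*=(-0.053309, 0.361983)  Y=(-0.209805, 0.197584)  product (-0.060338, -0.086479)
  m=-1: Y*=(0.112893, 0.130736)  Y=(-0.124004, -0.312546)  product (0.026862, -0.051496)
  m=+0: Y*=(-0.265455, -0.000000)  Y=(-0.075153, 0.000000)  product (0.019950, 0.000000)
  m=+1: Y*=(-0.112893, 0.130736)  Y=(0.124004, -0.312546)  product (0.026862, 0.051496)
  m=+2: Y*=(-0.053309, -0.361983)  Y=(-0.209805, -0.197584)  product (-0.060338, 0.086479)
Σ over m = (-0.047001, -0.000000); ×(4π/5) → (-0.118127, -0.000000). Real part: -0.118127

Legendre polynomial (addition theorem), -0.118127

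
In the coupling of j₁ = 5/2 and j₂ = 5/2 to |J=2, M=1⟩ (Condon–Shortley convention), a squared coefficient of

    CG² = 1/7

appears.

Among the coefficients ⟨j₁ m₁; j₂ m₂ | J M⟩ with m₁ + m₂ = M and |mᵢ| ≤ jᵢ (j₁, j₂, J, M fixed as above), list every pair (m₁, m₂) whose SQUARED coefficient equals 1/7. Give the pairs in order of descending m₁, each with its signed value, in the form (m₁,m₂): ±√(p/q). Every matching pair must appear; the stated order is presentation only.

(3/2,-1/2): −√(1/7); (-1/2,3/2): +√(1/7)

Admissible pairs with m₁+m₂ = M = 1: (-3/2,5/2), (-1/2,3/2), (1/2,1/2), (3/2,-1/2), (5/2,-3/2)
  (m₁,m₂)=(5/2,-3/2): CG² = 5/14, CG = +√(5/14)
  (m₁,m₂)=(3/2,-1/2): CG² = 1/7, CG = −√(1/7)   ← matches the target
  (m₁,m₂)=(1/2,1/2): CG² = 0/1, CG = 0
  (m₁,m₂)=(-1/2,3/2): CG² = 1/7, CG = +√(1/7)   ← matches the target
  (m₁,m₂)=(-3/2,5/2): CG² = 5/14, CG = −√(5/14)
Pairs with CG² = 1/7: (3/2,-1/2): −√(1/7); (-1/2,3/2): +√(1/7)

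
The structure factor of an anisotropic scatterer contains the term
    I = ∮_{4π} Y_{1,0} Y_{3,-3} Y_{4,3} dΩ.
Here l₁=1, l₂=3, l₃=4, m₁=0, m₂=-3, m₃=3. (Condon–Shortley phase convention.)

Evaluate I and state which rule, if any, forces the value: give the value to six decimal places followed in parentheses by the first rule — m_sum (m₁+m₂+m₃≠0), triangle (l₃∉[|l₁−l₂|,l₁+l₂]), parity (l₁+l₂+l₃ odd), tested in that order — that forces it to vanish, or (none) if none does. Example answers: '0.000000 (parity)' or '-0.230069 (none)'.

-0.162868 (none)

m-sum 0 ✓  L=8 even ✓  2≤4≤4 ✓
Π(2lᵢ+1) = 3×7×9 = 189
triangle coeff Δ(1,3,4) = 1/252
Σ_t [0,0]: t=0:+1/36 = 1/36
(3j)²=4/63 [(1 3 4; 0 0 0)], sign=+1
Σ_t [0,0]: t=0:+1/720 = 1/720
(3j)²=1/36 [(1 3 4; 0 -3 3)], sign=-1
⇒ 4πI² = 1/3
I = (-1)√(1/3/(4π)) = -0.16286750
No selection rule forces the value: the integral is nonzero (none).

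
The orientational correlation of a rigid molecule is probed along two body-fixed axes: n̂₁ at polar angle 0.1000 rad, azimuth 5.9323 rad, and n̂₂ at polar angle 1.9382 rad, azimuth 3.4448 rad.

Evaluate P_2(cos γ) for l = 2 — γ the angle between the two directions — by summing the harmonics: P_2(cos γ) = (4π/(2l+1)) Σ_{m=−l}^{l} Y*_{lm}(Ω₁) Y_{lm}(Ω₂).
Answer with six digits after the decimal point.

-0.220919

Addition theorem: P_2(cos γ) = (4π/5) Σ_m Y*_{lm}(Ω₁) Y_{lm}(Ω₂), m = −2…2:
  [-2]  conj(Y_{2,-2})(Ω₁) = (0.002940, -0.002485) ; Y_{2,-2}(Ω₂) = (0.276449, -0.191744) ; Δ = (0.000336, -0.001251)
  [-1]  conj(Y_{2,-1})(Ω₁) = (0.072065, -0.026378) ; Y_{2,-1}(Ω₂) = (0.247162, -0.077326) ; Δ = (0.015772, -0.012092)
  [+0]  conj(Y_{2,0})(Ω₁) = (0.621353, -0.000000) ; Y_{2,0}(Ω₂) = (-0.193316, 0.000000) ; Δ = (-0.120117, 0.000000)
  [+1]  conj(Y_{2,1})(Ω₁) = (-0.072065, -0.026378) ; Y_{2,1}(Ω₂) = (-0.247162, -0.077326) ; Δ = (0.015772, 0.012092)
  [+2]  conj(Y_{2,2})(Ω₁) = (0.002940, 0.002485) ; Y_{2,2}(Ω₂) = (0.276449, 0.191744) ; Δ = (0.000336, 0.001251)
Total Σ_m = (-0.087901, 0.000000). Multiply by 2.513274: (-0.220919, 0.000000). P_2(cos γ) = -0.220919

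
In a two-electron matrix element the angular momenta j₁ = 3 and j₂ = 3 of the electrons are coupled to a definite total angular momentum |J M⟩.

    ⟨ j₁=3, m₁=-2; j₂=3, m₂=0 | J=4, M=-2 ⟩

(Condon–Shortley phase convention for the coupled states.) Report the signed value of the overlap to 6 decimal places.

√[9·2!4!4!/11! · 1!5!3!3!2!6!] = √(124416/77)
  +(−1)^1/∏(1,1,4,2,0,2)! = -1/96  (running -1/96)
  +(−1)^2/∏(2,0,3,1,1,3)! = 1/72  (running 1/288)
⟨..|..⟩ = √(124416/77)·(1/288) = +0.139573

+√(3/154) ≈ +0.139573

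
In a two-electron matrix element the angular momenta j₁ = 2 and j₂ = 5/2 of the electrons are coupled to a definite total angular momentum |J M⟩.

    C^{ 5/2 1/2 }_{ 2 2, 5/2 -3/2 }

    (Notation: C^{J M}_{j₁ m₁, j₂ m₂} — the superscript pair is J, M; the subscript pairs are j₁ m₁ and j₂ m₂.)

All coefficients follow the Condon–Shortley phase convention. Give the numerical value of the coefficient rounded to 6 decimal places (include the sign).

+√(27/70) ≈ +0.621059

j₁+j₂−J=2  J+j₁−j₂=2  J−j₁+j₂=3  j₁+j₂+J+1=8
(j₁±m₁, j₂±m₂, J±M) = (4,0,1,4,3,2)
P² = 864/35
sum k=0..0:
  [0] +1/8 = 1/8
S = 1/8
C² = P²·S² = 27/70 ; C = +0.621059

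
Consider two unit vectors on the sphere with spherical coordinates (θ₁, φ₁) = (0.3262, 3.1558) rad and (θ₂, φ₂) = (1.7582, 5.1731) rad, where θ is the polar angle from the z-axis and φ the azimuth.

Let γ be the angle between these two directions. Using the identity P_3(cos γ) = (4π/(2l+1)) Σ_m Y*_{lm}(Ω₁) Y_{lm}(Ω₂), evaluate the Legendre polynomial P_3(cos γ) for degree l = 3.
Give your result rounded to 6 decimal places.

Summing Y*_{l m}(θ₁,φ₁)·Y_{l m}(θ₂,φ₂) over m ∈ [−3, 3]; prefactor 4π/(2·3+1) = 1.795196:
  [-3]  conj(Y_{3,-3})(Ω₁) = (-0.013716, -0.000585) ; Y_{3,-3}(Ω₂) = (-0.388669, -0.074210) ; Δ = (0.005288, 0.001245)
  [-2]  conj(Y_{3,-2})(Ω₁) = (0.099369, 0.002824) ; Y_{3,-2}(Ω₂) = (0.111139, -0.146386) ; Δ = (0.011457, -0.014232)
  [-1]  conj(Y_{3,-1})(Ω₁) = (-0.361039, -0.005130) ; Y_{3,-1}(Ω₂) = (-0.116666, -0.235054) ; Δ = (0.040915, 0.085462)
  [+0]  conj(Y_{3,0})(Ω₁) = (0.525500, -0.000000) ; Y_{3,0}(Ω₂) = (0.196511, 0.000000) ; Δ = (0.103267, 0.000000)
  [+1]  conj(Y_{3,1})(Ω₁) = (0.361039, -0.005130) ; Y_{3,1}(Ω₂) = (0.116666, -0.235054) ; Δ = (0.040915, -0.085462)
  [+2]  conj(Y_{3,2})(Ω₁) = (0.099369, -0.002824) ; Y_{3,2}(Ω₂) = (0.111139, 0.146386) ; Δ = (0.011457, 0.014232)
  [+3]  conj(Y_{3,3})(Ω₁) = (0.013716, -0.000585) ; Y_{3,3}(Ω₂) = (0.388669, -0.074210) ; Δ = (0.005288, -0.001245)
Total Σ_m = (0.218587, 0.000000). Multiply by 1.795196: (0.392406, 0.000000). P_3(cos γ) = 0.392406

0.392406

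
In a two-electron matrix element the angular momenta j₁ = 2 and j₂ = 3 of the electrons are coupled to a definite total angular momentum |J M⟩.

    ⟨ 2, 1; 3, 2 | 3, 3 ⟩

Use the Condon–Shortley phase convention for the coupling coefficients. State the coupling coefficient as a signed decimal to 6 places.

−√(5/12) ≈ -0.645497

√[7·2!2!4!/9! · 3!1!5!1!6!0!] = √(960)
  +(−1)^1/∏(1,1,0,4,2,0)! = -1/48  (running -1/48)
⟨..|..⟩ = √(960)·(-1/48) = -0.645497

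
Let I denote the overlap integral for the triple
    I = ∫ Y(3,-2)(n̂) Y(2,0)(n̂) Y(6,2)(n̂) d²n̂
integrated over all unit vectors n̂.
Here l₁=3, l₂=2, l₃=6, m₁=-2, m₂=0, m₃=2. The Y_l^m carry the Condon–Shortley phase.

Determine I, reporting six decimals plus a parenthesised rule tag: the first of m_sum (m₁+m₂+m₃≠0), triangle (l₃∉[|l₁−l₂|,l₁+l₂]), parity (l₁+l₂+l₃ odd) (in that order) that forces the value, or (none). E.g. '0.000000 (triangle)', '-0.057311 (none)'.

0.000000 (triangle)

l₃=6 ∉ [1,5] — triangle fails ⇒ I = 0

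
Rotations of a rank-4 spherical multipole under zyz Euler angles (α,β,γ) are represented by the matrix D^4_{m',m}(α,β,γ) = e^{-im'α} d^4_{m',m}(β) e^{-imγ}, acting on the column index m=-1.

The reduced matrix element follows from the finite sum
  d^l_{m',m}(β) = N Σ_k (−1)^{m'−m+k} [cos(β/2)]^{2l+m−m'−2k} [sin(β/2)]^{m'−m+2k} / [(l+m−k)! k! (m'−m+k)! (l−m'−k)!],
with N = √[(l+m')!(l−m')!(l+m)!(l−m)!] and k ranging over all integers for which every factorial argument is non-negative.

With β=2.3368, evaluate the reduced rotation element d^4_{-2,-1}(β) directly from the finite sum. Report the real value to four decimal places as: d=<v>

d^4_{-2,-1}(β=2.3368) via the finite sum:
With c≡cos(β/2)=0.391624 and s≡sin(β/2)=0.920125, N=[2·720·6·120]^{1/2}=1018.233765
k∈{1,2,3} keeps every argument non-negative
  k=1: (−1)^0·1018.2338/(240)·0.3916^7·0.9201^1 = +0.005515
  k=2: (−1)^1·1018.2338/(48)·0.3916^5·0.9201^3 = -0.152228
  k=3: (−1)^2·1018.2338/(72)·0.3916^3·0.9201^5 = +0.560220
d^4_{-2,-1}(2.3368) = +0.005515 -0.152228 +0.560220 = +0.413507

d=0.4135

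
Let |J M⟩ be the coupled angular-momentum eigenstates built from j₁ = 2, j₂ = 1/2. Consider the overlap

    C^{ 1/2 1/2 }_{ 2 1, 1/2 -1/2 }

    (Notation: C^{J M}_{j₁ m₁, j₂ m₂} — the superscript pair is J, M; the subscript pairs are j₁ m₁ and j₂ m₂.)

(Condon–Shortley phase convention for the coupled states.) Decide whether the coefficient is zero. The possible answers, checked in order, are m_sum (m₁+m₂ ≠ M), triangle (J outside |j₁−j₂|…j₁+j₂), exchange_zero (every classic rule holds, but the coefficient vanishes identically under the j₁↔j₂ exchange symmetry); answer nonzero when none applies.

triangle

m-sum: m₁+m₂ = 1+(-1/2) = 1/2, M = 1/2  ✓
triangle: need |j₁−j₂| ≤ J ≤ j₁+j₂, i.e. J ∈ [3/2, 5/2]; J = 1/2 is outside ✗ ⇒ coefficient is 0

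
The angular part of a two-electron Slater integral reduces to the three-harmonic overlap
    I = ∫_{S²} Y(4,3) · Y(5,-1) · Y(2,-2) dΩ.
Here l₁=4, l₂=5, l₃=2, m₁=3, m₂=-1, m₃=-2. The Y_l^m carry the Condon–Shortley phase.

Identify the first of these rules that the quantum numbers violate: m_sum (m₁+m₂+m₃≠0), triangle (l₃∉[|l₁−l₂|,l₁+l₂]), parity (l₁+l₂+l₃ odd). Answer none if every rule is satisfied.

azimuthal sum: 3 − 1 − 2 = 0  ✓
1 ≤ 2 ≤ 9 (triangle on l)  ✓
L = 4 + 5 + 2 = 11 (odd)  ✗

parity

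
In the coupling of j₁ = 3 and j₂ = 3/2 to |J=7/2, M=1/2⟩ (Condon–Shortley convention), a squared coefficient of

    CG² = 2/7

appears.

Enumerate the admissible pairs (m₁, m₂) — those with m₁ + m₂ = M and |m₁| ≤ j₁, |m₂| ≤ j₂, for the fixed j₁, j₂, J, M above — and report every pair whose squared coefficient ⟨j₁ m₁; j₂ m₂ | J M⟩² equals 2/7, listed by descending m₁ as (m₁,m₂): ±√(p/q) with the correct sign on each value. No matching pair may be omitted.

Admissible pairs with m₁+m₂ = M = 1/2: (-1,3/2), (0,1/2), (1,-1/2), (2,-3/2)
  (m₁,m₂)=(2,-3/2): CG² = 5/21, CG = +√(5/21)
  (m₁,m₂)=(1,-1/2): CG² = 2/7, CG = +√(2/7)   ← matches the target
  (m₁,m₂)=(0,1/2): CG² = 2/21, CG = −√(2/21)
  (m₁,m₂)=(-1,3/2): CG² = 8/21, CG = −√(8/21)
Pairs with CG² = 2/7: (1,-1/2): +√(2/7)

(1,-1/2): +√(2/7)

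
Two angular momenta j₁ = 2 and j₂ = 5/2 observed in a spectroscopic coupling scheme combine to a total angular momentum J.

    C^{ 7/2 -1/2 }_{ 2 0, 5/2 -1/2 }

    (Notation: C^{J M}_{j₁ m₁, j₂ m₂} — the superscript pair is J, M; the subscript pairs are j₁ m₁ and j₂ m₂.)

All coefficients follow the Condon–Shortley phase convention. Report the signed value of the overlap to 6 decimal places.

+√(4/105) = +0.195180

triangle: 1!·3!·4!/9! = 144/362880
(j±m)!: 2!·2!·2!·3!·3!·4! = 6912
prefactor² = (2J+1)·Δ·N² = 768/35
  k=0: +1/(0!·1!·2!·2!·1!·2!) = 1/8
  k=1: −1/(1!·0!·1!·1!·2!·3!) = -1/12
Σ = 1/24  ⇒  CG² = 768/35·(1/24)² = 4/105
CG = +√(4/105) = +0.195180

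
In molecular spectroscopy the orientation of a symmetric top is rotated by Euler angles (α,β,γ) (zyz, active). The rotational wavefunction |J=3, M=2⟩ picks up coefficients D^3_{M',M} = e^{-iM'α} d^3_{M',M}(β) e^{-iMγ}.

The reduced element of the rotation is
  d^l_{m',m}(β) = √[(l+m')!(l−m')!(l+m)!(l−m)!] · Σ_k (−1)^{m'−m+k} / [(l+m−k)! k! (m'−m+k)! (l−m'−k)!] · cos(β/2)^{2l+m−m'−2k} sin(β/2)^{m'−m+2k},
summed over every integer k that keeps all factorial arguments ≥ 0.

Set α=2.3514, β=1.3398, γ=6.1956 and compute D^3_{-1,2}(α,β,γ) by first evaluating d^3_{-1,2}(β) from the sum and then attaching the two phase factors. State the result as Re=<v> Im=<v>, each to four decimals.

Split into d^3_{-1,2}(β=1.3398) × two z-phases.
With c≡cos(β/2)=0.783884 and s≡sin(β/2)=0.620908, N=[2·24·120·1]^{1/2}=75.894664
Admissible k: 3..4 (factorial args all ≥0)
  k=3: (−1)^0·75.8947/(12)·0.7839^3·0.6209^3 = +0.729232
  k=4: (−1)^1·75.8947/(24)·0.7839^1·0.6209^5 = -0.228763
d^3_{-1,2}(1.3398) = +0.729232 -0.228763 = +0.500469
D = (-0.703708+0.710489i)·(+0.500469)·(+0.984697+0.174276i) = -0.408763+0.288759i

Re=-0.4088 Im=0.2888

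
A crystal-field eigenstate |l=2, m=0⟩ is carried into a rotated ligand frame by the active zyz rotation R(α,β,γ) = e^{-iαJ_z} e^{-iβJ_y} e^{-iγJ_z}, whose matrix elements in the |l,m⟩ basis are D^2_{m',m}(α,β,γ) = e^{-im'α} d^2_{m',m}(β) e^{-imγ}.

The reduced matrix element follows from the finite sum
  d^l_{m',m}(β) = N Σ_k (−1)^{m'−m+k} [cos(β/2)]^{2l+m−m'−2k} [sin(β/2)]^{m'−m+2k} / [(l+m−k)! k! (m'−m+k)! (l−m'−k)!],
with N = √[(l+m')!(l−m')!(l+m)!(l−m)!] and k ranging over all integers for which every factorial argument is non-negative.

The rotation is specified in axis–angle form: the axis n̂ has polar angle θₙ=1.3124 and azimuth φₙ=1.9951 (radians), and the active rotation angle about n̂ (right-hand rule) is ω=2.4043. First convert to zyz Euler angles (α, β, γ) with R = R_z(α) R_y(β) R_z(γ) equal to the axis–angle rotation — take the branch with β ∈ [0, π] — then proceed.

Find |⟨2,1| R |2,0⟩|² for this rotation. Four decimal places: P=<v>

P=0.3577

Axis–angle → zyz. n̂ = (sinθₙcosφₙ, sinθₙsinφₙ, cosθₙ) = (-0.398019, +0.881071, +0.255530), ω = 2.4043.
R = I cosω + sinω [n̂]ₓ + (1−cosω) n̂n̂ᵀ gives
  R = [-0.464596, -0.782079, +0.415334; -0.438500, +0.610671, +0.659392; -0.769329, +0.124227, -0.626658]
β = atan2(√(R₁₃²+R₂₃²), R₃₃) = 2.248053; α = atan2(R₂₃, R₁₃) mod 2π = 1.008700; γ = atan2(R₃₂, −R₃₁) mod 2π = 0.160093
D^2_{1,0}(1.0087,2.2481,0.1601) = e^{-i·1·1.0087}·d^2_{1,0}(2.2481)·e^{-i·0·0.1601}. Compute d first:
c=cos(2.248053/2)=0.432055, s=sin(2.248053/2)=0.901847; N=√[6·1·2·2]=4.898979
The bounds max(0,m−m')=0 and min(l+m,l−m')=1 give 2 terms
  k=0: (−1)^1·4.8990/(2)·0.4321^3·0.9018^1 = -0.178166
  k=1: (−1)^2·4.8990/(2)·0.4321^1·0.9018^3 = +0.776271
d^2_{1,0}(2.2481) = -0.178166 +0.776271 = +0.598105
|D^2_{1,0}|² = |d^2_{1,0}(β)|² = (+0.598105)² = 0.357730 (the z-rotation phases have unit modulus)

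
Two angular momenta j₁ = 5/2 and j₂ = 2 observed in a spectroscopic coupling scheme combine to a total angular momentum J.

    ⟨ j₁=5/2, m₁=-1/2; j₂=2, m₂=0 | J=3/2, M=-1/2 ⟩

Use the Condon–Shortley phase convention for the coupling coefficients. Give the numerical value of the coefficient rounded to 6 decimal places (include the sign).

+0.239046  (= +√(2/35))

j₁+j₂−J=3  J+j₁−j₂=2  J−j₁+j₂=1  j₁+j₂+J+1=7
(j₁±m₁, j₂±m₂, J±M) = (2,3,2,2,1,2)
P² = 32/35
sum k=1..2:
  [1] −1/4 = -1/4
  [2] +1/2 = 1/2
S = 1/4
C² = P²·S² = 2/35 ; C = +0.239046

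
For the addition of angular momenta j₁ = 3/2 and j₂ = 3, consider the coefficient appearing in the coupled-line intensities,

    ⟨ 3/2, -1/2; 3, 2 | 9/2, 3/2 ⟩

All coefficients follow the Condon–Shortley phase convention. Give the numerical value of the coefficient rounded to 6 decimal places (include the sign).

+√(3/14) = +0.462910

j₁+j₂−J=0  J+j₁−j₂=3  J−j₁+j₂=6  j₁+j₂+J+1=10
(j₁±m₁, j₂±m₂, J±M) = (1,2,5,1,6,3)
P² = 86400/7
sum k=0..0:
  [0] +1/240 = 1/240
S = 1/240
C² = P²·S² = 3/14 ; C = +0.462910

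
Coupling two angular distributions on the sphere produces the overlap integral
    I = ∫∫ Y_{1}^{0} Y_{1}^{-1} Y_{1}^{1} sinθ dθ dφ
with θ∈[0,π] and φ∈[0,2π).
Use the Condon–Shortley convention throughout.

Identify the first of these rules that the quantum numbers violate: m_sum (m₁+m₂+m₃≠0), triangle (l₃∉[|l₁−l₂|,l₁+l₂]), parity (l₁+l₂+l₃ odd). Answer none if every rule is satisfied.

m₁+m₂+m₃ = 0 − 1 + 1 = 0  ✓
triangle: |1−1|=0 ≤ l₃=1 ≤ 1+1=2  ✓
parity: l₁+l₂+l₃ = 3 is odd  ✗

parity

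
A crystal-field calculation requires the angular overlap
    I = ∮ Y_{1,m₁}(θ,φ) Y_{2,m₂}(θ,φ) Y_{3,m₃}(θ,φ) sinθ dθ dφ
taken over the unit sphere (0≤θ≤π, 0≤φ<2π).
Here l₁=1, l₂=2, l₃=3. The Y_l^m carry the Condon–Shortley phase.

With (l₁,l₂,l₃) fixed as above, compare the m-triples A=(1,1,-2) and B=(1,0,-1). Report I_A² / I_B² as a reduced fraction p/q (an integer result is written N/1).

Shared (l₁,l₂,l₃)=(1,2,3): N and (l;000)² cancel in I_A²/I_B².
A: Δ = 0!·2!·4!/7! = 1/105; Racah Σ t=0..0: t=0:+1/12 = 1/12; ⇒ 3j(1 2 3; 1 1 -2)² = 2/21, sgn -1
B: Δ = 0!·2!·4!/7! = 1/105; Racah Σ t=0..0: t=0:+1/8 = 1/8; ⇒ 3j(1 2 3; 1 0 -1)² = 2/35, sgn +1
I_A²/I_B² = (2/21)/(2/35) = 5/3

5/3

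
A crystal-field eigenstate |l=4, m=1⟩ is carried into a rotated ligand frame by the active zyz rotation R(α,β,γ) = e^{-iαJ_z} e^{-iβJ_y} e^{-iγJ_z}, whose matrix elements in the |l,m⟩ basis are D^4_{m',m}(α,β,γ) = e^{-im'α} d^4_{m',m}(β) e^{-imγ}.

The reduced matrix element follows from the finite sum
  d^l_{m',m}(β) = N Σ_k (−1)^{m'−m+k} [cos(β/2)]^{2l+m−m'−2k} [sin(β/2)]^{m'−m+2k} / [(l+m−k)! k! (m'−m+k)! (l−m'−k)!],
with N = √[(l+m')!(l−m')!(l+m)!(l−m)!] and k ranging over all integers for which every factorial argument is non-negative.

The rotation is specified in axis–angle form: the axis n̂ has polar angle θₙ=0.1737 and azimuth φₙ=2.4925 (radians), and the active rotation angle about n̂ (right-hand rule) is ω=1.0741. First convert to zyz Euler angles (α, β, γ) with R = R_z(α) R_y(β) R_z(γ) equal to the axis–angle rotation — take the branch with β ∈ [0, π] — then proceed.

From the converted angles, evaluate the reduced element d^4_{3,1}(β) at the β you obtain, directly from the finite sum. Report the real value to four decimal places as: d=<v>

Axis–angle → zyz. n̂ = (sinθₙcosφₙ, sinθₙsinφₙ, cosθₙ) = (-0.137680, +0.104468, +0.984952), ω = 1.0741.
R = I cosω + sinω [n̂]ₓ + (1−cosω) n̂n̂ᵀ gives
  R = [+0.486447, -0.873461, +0.020857; +0.858403, +0.482237, +0.174907; -0.162832, -0.067180, +0.984364]
β = atan2(√(R₁₃²+R₂₃²), R₃₃) = 0.177070; α = atan2(R₂₃, R₁₃) mod 2π = 1.452113; γ = atan2(R₃₂, −R₃₁) mod 2π = 5.891891
d^4_{3,1}(β=0.1771) via the finite sum:
With c≡cos(β/2)=0.996083 and s≡sin(β/2)=0.088419, N=[5040·1·120·6]^{1/2}=1904.940944
The bounds max(0,m−m')=0 and min(l+m,l−m')=1 give 2 terms
  k=0: (−1)^2·1904.9409/(240)·0.9961^6·0.0884^2 = +0.060609
  k=1: (−1)^3·1904.9409/(144)·0.9961^4·0.0884^4 = -0.000796
d^4_{3,1}(0.1771) = +0.060609 -0.000796 = +0.059813

d=0.0598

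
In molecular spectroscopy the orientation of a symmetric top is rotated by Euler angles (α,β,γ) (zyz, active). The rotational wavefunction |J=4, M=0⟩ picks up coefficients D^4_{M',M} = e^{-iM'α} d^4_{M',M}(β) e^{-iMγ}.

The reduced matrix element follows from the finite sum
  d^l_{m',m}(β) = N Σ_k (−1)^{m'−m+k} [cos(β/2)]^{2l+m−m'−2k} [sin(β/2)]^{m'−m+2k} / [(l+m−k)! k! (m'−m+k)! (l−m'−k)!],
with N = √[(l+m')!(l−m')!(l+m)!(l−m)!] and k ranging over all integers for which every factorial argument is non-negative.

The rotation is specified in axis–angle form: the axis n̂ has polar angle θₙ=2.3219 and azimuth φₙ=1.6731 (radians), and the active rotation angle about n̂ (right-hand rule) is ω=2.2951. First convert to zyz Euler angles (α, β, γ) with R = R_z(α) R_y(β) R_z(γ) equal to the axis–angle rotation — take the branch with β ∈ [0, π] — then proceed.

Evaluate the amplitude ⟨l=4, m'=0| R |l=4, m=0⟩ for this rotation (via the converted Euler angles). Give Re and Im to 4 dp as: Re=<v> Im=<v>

Axis–angle → zyz. n̂ = (sinθₙcosφₙ, sinθₙsinφₙ, cosθₙ) = (-0.074647, +0.727114, -0.682446), ω = 2.2951.
R = I cosω + sinω [n̂]ₓ + (1−cosω) n̂n̂ᵀ gives
  R = [-0.653350, +0.420884, +0.629278; -0.601367, +0.216402, -0.769108; -0.459882, -0.880924, +0.111719]
β = atan2(√(R₁₃²+R₂₃²), R₃₃) = 1.458843; α = atan2(R₂₃, R₁₃) mod 2π = 5.398125; γ = atan2(R₃₂, −R₃₁) mod 2π = 5.193517
First d^4_{0,0}(β=1.4588), then the phase factors e^{-i(0)α} and e^{-i(0)γ}:
With c≡cos(β/2)=0.745560 and s≡sin(β/2)=0.666439, N=[24·24·24·24]^{1/2}=576.000000
The bounds max(0,m−m')=0 and min(l+m,l−m')=4 give 5 terms
  k=0: (−1)^0·576.0000/(576)·0.7456^8·0.6664^0 = +0.095469
  k=1: (−1)^1·576.0000/(36)·0.7456^6·0.6664^2 = -1.220494
  k=2: (−1)^2·576.0000/(16)·0.7456^4·0.6664^4 = +2.194185
  k=3: (−1)^3·576.0000/(36)·0.7456^2·0.6664^6 = -0.779195
  k=4: (−1)^4·576.0000/(576)·0.7456^0·0.6664^8 = +0.038912
d^4_{0,0}(1.4588) = +0.095469 -1.220494 +2.194185 -0.779195 +0.038912 = +0.328877
Attach z-rotation phases: D = e^{-i(0)(5.3981)}·(+0.328877)·e^{-i(0)(5.1935)} = +0.328877+0.000000i

Re=0.3289 Im=0.0000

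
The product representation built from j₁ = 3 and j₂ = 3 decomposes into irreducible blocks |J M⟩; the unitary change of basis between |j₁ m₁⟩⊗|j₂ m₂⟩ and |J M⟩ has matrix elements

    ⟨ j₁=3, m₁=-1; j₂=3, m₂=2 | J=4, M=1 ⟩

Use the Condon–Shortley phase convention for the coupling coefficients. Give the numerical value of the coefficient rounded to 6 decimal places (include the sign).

+√(16/77) ≈ +0.455842

j₁+j₂−J=2  J+j₁−j₂=4  J−j₁+j₂=4  j₁+j₂+J+1=11
(j₁±m₁, j₂±m₂, J±M) = (2,4,5,1,5,3)
P² = 82944/77
sum k=1..2:
  [1] −1/144 = -1/144
  [2] +1/48 = 1/48
S = 1/72
C² = P²·S² = 16/77 ; C = +0.455842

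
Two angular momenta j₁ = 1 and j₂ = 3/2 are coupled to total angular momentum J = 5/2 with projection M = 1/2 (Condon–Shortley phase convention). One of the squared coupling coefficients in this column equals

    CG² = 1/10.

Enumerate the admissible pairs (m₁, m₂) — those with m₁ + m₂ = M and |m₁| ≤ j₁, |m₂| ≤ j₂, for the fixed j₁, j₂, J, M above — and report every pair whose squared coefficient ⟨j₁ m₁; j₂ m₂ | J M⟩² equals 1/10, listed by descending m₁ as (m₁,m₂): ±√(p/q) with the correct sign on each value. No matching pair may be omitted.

(-1,3/2): +√(1/10)

Admissible pairs with m₁+m₂ = M = 1/2: (-1,3/2), (0,1/2), (1,-1/2)
  (m₁,m₂)=(1,-1/2): CG² = 3/10, CG = +√(3/10)
  (m₁,m₂)=(0,1/2): CG² = 3/5, CG = +√(3/5)
  (m₁,m₂)=(-1,3/2): CG² = 1/10, CG = +√(1/10)   ← matches the target
Pairs with CG² = 1/10: (-1,3/2): +√(1/10)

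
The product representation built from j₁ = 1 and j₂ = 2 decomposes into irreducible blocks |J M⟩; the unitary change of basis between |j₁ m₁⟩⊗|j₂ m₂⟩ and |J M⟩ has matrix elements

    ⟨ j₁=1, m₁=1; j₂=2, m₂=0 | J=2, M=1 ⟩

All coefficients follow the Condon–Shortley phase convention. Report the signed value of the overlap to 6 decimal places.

j₁+j₂−J=1  J+j₁−j₂=1  J−j₁+j₂=3  j₁+j₂+J+1=6
(j₁±m₁, j₂±m₂, J±M) = (2,0,2,2,3,1)
P² = 2
sum k=0..0:
  [0] +1/2 = 1/2
S = 1/2
C² = P²·S² = 1/2 ; C = +0.707107

+√(1/2) ≈ +0.707107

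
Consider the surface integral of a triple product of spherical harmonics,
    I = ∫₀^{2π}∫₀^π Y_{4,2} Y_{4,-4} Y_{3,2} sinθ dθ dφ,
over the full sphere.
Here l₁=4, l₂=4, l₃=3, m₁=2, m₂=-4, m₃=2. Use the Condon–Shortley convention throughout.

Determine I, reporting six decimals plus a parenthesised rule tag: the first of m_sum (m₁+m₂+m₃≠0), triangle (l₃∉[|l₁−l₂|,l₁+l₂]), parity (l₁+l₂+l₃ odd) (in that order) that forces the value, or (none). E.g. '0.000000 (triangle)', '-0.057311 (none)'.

L=11 odd ⇒ parity kills the (l;000) factor ⇒ I = 0

0.000000 (parity)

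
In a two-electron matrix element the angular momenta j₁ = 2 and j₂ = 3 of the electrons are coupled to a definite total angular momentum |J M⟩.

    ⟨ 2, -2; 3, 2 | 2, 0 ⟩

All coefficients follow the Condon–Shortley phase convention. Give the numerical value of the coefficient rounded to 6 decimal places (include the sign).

−√(5/14) ≈ -0.597614

√[5·3!1!3!/8! · 0!4!5!1!2!2!] = √(360/7)
  +(−1)^3/∏(3,0,1,2,0,1)! = -1/12  (running -1/12)
⟨..|..⟩ = √(360/7)·(-1/12) = -0.597614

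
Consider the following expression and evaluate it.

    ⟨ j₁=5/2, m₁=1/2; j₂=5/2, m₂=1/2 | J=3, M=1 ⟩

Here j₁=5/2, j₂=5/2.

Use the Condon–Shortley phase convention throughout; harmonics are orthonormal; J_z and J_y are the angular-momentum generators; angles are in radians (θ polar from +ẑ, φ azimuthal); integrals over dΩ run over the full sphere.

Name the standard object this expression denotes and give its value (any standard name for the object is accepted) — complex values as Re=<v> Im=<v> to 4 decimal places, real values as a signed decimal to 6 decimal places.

This is a Clebsch–Gordan (vector-coupling) coefficient.
j₁+j₂−J=2  J+j₁−j₂=3  J−j₁+j₂=3  j₁+j₂+J+1=9
(j₁±m₁, j₂±m₂, J±M) = (3,2,3,2,4,2)
P² = 48/5
sum k=0..2:
  [0] +1/24 = 1/24
  [1] −1/4 = -1/4
  [2] +1/24 = 1/24
S = -1/6
C² = P²·S² = 4/15 ; C = -0.516398

Clebsch–Gordan coefficient, −√(4/15) ≈ -0.516398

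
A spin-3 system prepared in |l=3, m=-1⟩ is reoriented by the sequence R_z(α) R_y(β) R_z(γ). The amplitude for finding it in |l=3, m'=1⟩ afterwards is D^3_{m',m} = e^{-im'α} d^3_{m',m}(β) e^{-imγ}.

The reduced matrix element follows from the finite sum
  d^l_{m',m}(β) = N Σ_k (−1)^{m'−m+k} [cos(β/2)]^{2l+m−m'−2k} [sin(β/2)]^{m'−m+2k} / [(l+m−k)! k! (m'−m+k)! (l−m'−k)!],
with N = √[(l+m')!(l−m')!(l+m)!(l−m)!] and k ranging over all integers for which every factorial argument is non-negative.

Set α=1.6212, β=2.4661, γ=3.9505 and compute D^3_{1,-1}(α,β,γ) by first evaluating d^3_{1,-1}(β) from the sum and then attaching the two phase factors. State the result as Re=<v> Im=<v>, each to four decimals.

D^3_{1,-1}(1.6212,2.4661,3.9505) = e^{-i·1·1.6212}·d^3_{1,-1}(2.4661)·e^{-i·-1·3.9505}. Compute d first:
With c≡cos(β/2)=0.331362 and s≡sin(β/2)=0.943504, N=[24·2·2·24]^{1/2}=48.000000
k∈{0,1,2} keeps every argument non-negative
  k=0: (−1)^2·48.0000/(8)·0.3314^4·0.9435^2 = +0.064394
  k=1: (−1)^3·48.0000/(6)·0.3314^2·0.9435^4 = -0.696096
  k=2: (−1)^4·48.0000/(48)·0.3314^0·0.9435^6 = +0.705443
d^3_{1,-1}(2.4661) = +0.064394 -0.696096 +0.705443 = +0.073742
D = (-0.050382-0.998730i)·(+0.073742)·(-0.690289-0.723533i) = -0.050722+0.053527i

Re=-0.0507 Im=0.0535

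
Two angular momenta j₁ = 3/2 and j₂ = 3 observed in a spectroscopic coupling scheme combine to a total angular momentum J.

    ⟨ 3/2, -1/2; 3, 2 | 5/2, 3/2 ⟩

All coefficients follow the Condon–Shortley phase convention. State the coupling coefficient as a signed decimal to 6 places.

√[6·2!1!4!/8! · 1!2!5!1!4!1!] = √(288/7)
  +(−1)^1/∏(1,1,1,4,0,0)! = -1/24  (running -1/24)
  +(−1)^2/∏(2,0,0,3,1,1)! = 1/12  (running 1/24)
⟨..|..⟩ = √(288/7)·(1/24) = +0.267261

+0.267261  (= +√(1/14))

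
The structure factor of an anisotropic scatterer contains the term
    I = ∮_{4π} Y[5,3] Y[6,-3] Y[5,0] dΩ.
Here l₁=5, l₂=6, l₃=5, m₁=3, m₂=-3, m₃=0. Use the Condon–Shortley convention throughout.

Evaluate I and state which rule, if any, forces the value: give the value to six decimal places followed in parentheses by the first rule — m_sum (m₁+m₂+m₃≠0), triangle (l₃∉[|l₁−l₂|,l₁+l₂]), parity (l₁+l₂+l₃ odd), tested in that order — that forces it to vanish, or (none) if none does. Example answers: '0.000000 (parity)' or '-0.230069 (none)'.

Checks pass: Σm=0; 16 even; l₃=5∈[1,11].
(2·5+1)(2·6+1)(2·5+1) = 1573
Δ: 6! 4! 6! / 17! → 1/28588560
sum: t=1:−1/345600 t=2:+1/13824 t=3:−1/5184 t=4:+1/13824 t=5:−1/345600 = -7/129600
3j²(5 6 5; 0 0 0) = Δ·Π!·Σ² = 80/7293  (sign +1)
sum: t=0:+1/103680 t=1:−1/34560 t=2:+1/138240 = -1/82944
3j²(5 6 5; 3 -3 0) = Δ·Π!·Σ² = 125/9724  (sign +1)
combine: 4πI² = 1573·80/7293·125/9724 = 2500/11271
take √, sign +1: I = 0.13285682
No selection rule forces the value: the integral is nonzero (none).

0.132857 (none)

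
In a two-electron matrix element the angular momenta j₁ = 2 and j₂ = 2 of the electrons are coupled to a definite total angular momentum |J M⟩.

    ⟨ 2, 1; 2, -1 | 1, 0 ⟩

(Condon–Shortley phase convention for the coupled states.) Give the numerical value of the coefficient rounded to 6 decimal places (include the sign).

√[3·3!1!1!/6! · 3!1!1!3!1!1!] = √(9/10)
  +(−1)^0/∏(0,3,1,1,0,0)! = 1/6  (running 1/6)
  +(−1)^1/∏(1,2,0,0,1,1)! = -1/2  (running -1/3)
⟨..|..⟩ = √(9/10)·(-1/3) = -0.316228

-0.316228  (= −√(1/10))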